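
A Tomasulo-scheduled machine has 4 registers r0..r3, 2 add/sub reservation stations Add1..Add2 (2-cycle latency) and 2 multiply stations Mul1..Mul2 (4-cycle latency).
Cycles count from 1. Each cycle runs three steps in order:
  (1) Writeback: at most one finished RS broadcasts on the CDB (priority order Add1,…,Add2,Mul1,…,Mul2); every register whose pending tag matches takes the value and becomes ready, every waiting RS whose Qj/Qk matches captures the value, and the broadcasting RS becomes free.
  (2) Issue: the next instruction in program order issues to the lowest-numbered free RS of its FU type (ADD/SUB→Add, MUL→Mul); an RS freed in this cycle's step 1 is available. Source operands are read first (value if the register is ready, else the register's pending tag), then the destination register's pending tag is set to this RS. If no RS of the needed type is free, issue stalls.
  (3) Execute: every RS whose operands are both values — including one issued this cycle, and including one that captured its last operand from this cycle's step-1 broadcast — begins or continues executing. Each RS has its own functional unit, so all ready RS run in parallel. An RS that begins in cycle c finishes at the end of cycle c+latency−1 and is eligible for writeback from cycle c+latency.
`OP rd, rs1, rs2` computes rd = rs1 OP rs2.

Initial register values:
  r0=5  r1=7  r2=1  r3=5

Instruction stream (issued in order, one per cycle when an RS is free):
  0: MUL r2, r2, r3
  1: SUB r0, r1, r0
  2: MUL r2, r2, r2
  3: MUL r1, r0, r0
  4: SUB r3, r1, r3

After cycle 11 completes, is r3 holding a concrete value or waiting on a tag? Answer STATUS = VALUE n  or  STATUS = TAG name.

STATUS = VALUE -1

c1: issue MUL r2<-Mul1 | r0:5,r1:7,r2:Mul1,r3:5
c2: issue SUB r0<-Add1 | r0:Add1,r1:7,r2:Mul1,r3:5
c3: issue MUL r2<-Mul2 | r0:Add1,r1:7,r2:Mul2,r3:5
c4: CDB Add1=2; stall | r0:2,r1:7,r2:Mul2,r3:5
c5: CDB Mul1=5; issue MUL r1<-Mul1 | r0:2,r1:Mul1,r2:Mul2,r3:5
c6: issue SUB r3<-Add1 | r0:2,r1:Mul1,r2:Mul2,r3:Add1
c7: - | r0:2,r1:Mul1,r2:Mul2,r3:Add1
c8: - | r0:2,r1:Mul1,r2:Mul2,r3:Add1
c9: CDB Mul1=4 | r0:2,r1:4,r2:Mul2,r3:Add1
c10: CDB Mul2=25 | r0:2,r1:4,r2:25,r3:Add1
c11: CDB Add1=-1 | r0:2,r1:4,r2:25,r3:-1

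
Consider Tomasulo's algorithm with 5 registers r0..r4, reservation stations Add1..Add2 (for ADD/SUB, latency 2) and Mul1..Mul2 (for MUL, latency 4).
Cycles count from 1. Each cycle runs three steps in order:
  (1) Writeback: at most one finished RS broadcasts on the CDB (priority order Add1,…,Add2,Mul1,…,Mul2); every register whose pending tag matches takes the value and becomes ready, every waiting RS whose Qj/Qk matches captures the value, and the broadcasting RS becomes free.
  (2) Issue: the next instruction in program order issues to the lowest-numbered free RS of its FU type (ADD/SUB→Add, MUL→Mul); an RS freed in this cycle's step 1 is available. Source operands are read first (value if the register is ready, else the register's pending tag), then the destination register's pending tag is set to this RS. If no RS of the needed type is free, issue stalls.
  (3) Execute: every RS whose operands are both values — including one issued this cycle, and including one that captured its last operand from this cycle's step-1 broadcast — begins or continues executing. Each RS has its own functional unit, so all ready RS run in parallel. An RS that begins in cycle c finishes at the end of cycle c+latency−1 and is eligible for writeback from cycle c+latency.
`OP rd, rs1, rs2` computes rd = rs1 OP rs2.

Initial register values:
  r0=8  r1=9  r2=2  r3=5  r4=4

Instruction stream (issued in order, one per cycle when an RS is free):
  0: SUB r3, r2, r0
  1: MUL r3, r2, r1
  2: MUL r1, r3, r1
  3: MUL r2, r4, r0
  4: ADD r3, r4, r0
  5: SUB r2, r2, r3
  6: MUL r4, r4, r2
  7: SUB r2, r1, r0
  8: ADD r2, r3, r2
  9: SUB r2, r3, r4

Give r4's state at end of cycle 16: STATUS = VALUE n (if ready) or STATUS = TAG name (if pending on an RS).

STATUS = VALUE 80

cycle 1: issue SUB r3<-Add1 // r0:8,r1:9,r2:2,r3:Add1,r4:4
cycle 2: issue MUL r3<-Mul1 // r0:8,r1:9,r2:2,r3:Mul1,r4:4
cycle 3: CDB Add1=-6; issue MUL r1<-Mul2 // r0:8,r1:Mul2,r2:2,r3:Mul1,r4:4
cycle 4: stall // r0:8,r1:Mul2,r2:2,r3:Mul1,r4:4
cycle 5: stall // r0:8,r1:Mul2,r2:2,r3:Mul1,r4:4
cycle 6: CDB Mul1=18; issue MUL r2<-Mul1 // r0:8,r1:Mul2,r2:Mul1,r3:18,r4:4
cycle 7: issue ADD r3<-Add1 // r0:8,r1:Mul2,r2:Mul1,r3:Add1,r4:4
cycle 8: issue SUB r2<-Add2 // r0:8,r1:Mul2,r2:Add2,r3:Add1,r4:4
cycle 9: CDB Add1=12; stall // r0:8,r1:Mul2,r2:Add2,r3:12,r4:4
cycle 10: CDB Mul1=32; issue MUL r4<-Mul1 // r0:8,r1:Mul2,r2:Add2,r3:12,r4:Mul1
cycle 11: CDB Mul2=162; issue SUB r2<-Add1 // r0:8,r1:162,r2:Add1,r3:12,r4:Mul1
cycle 12: CDB Add2=20; issue ADD r2<-Add2 // r0:8,r1:162,r2:Add2,r3:12,r4:Mul1
cycle 13: CDB Add1=154; issue SUB r2<-Add1 // r0:8,r1:162,r2:Add1,r3:12,r4:Mul1
cycle 14: - // r0:8,r1:162,r2:Add1,r3:12,r4:Mul1
cycle 15: CDB Add2=166 // r0:8,r1:162,r2:Add1,r3:12,r4:Mul1
cycle 16: CDB Mul1=80 // r0:8,r1:162,r2:Add1,r3:12,r4:80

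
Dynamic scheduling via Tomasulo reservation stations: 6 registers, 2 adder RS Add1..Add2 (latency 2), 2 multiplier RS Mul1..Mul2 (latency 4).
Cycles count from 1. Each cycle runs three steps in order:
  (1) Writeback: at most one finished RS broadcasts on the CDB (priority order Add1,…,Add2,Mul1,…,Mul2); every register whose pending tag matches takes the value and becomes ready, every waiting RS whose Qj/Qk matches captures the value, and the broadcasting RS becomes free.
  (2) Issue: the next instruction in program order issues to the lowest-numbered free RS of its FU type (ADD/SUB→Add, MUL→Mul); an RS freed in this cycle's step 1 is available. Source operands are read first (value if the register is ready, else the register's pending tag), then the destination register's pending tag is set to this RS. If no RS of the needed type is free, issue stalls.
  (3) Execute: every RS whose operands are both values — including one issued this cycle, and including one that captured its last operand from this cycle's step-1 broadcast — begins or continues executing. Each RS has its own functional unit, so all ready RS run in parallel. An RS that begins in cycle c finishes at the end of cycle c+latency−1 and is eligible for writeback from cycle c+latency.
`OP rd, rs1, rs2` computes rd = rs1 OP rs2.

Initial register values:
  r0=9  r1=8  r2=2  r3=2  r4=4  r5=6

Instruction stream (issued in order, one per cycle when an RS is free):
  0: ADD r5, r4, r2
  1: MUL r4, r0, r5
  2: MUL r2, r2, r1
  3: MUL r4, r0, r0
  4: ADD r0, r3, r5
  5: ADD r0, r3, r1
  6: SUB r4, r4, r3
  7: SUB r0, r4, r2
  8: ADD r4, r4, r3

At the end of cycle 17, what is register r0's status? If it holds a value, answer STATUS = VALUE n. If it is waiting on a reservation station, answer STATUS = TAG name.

STATUS = VALUE 63

c1: issue ADD r5<-Add1 | r0:9,r1:8,r2:2,r3:2,r4:4,r5:Add1
c2: issue MUL r4<-Mul1 | r0:9,r1:8,r2:2,r3:2,r4:Mul1,r5:Add1
c3: CDB Add1=6; issue MUL r2<-Mul2 | r0:9,r1:8,r2:Mul2,r3:2,r4:Mul1,r5:6
c4: stall | r0:9,r1:8,r2:Mul2,r3:2,r4:Mul1,r5:6
c5: stall | r0:9,r1:8,r2:Mul2,r3:2,r4:Mul1,r5:6
c6: stall | r0:9,r1:8,r2:Mul2,r3:2,r4:Mul1,r5:6
c7: CDB Mul1=54; issue MUL r4<-Mul1 | r0:9,r1:8,r2:Mul2,r3:2,r4:Mul1,r5:6
c8: CDB Mul2=16; issue ADD r0<-Add1 | r0:Add1,r1:8,r2:16,r3:2,r4:Mul1,r5:6
c9: issue ADD r0<-Add2 | r0:Add2,r1:8,r2:16,r3:2,r4:Mul1,r5:6
c10: CDB Add1=8; issue SUB r4<-Add1 | r0:Add2,r1:8,r2:16,r3:2,r4:Add1,r5:6
c11: CDB Add2=10; issue SUB r0<-Add2 | r0:Add2,r1:8,r2:16,r3:2,r4:Add1,r5:6
c12: CDB Mul1=81; stall | r0:Add2,r1:8,r2:16,r3:2,r4:Add1,r5:6
c13: stall | r0:Add2,r1:8,r2:16,r3:2,r4:Add1,r5:6
c14: CDB Add1=79; issue ADD r4<-Add1 | r0:Add2,r1:8,r2:16,r3:2,r4:Add1,r5:6
c15: - | r0:Add2,r1:8,r2:16,r3:2,r4:Add1,r5:6
c16: CDB Add1=81 | r0:Add2,r1:8,r2:16,r3:2,r4:81,r5:6
c17: CDB Add2=63 | r0:63,r1:8,r2:16,r3:2,r4:81,r5:6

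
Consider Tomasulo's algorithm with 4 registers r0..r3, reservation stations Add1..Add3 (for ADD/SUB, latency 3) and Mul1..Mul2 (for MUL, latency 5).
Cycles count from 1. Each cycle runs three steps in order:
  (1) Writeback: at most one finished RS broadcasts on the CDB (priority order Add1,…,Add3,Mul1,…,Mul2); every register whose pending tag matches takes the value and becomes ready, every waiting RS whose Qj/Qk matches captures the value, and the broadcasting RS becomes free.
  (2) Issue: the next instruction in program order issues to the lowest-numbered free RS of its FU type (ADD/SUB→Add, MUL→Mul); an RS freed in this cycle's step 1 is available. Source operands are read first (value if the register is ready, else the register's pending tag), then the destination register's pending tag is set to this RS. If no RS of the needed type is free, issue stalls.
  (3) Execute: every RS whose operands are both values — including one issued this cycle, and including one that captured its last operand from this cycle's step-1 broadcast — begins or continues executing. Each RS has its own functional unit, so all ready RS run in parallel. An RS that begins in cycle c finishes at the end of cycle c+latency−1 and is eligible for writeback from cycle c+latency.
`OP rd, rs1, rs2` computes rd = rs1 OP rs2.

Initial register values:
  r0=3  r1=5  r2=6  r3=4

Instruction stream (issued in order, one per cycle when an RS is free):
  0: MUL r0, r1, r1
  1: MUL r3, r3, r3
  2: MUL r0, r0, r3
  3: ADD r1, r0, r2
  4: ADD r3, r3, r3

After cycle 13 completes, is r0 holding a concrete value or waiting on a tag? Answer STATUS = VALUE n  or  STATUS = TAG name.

STATUS = VALUE 400

c1: issue MUL r0<-Mul1 | r0:Mul1,r1:5,r2:6,r3:4
c2: issue MUL r3<-Mul2 | r0:Mul1,r1:5,r2:6,r3:Mul2
c3: stall | r0:Mul1,r1:5,r2:6,r3:Mul2
c4: stall | r0:Mul1,r1:5,r2:6,r3:Mul2
c5: stall | r0:Mul1,r1:5,r2:6,r3:Mul2
c6: CDB Mul1=25; issue MUL r0<-Mul1 | r0:Mul1,r1:5,r2:6,r3:Mul2
c7: CDB Mul2=16; issue ADD r1<-Add1 | r0:Mul1,r1:Add1,r2:6,r3:16
c8: issue ADD r3<-Add2 | r0:Mul1,r1:Add1,r2:6,r3:Add2
c9: - | r0:Mul1,r1:Add1,r2:6,r3:Add2
c10: - | r0:Mul1,r1:Add1,r2:6,r3:Add2
c11: CDB Add2=32 | r0:Mul1,r1:Add1,r2:6,r3:32
c12: CDB Mul1=400 | r0:400,r1:Add1,r2:6,r3:32
c13: - | r0:400,r1:Add1,r2:6,r3:32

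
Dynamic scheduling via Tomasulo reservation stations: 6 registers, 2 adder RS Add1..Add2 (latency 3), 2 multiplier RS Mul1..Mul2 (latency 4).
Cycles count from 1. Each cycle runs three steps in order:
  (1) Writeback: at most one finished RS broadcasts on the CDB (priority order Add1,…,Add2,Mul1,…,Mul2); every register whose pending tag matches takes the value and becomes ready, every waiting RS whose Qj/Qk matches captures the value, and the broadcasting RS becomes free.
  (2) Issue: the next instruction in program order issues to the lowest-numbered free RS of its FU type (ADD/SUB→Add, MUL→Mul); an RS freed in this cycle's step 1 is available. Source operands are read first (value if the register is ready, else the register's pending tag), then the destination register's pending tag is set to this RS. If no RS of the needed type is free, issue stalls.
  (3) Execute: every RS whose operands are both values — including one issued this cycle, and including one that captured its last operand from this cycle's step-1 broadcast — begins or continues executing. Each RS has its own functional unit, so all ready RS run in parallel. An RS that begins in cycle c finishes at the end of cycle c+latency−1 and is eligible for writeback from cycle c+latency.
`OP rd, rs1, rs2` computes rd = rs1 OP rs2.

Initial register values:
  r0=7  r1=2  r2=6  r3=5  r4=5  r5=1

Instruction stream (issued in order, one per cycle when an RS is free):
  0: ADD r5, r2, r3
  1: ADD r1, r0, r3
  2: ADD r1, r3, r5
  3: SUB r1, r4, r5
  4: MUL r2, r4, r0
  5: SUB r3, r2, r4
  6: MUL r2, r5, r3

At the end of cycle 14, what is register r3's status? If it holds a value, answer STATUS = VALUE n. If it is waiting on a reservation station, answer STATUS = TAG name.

STATUS = VALUE 30

  c1: issue ADD r5<-Add1  regs: r0:7,r1:2,r2:6,r3:5,r4:5,r5:Add1
  c2: issue ADD r1<-Add2  regs: r0:7,r1:Add2,r2:6,r3:5,r4:5,r5:Add1
  c3: stall  regs: r0:7,r1:Add2,r2:6,r3:5,r4:5,r5:Add1
  c4: CDB Add1=11; issue ADD r1<-Add1  regs: r0:7,r1:Add1,r2:6,r3:5,r4:5,r5:11
  c5: CDB Add2=12; issue SUB r1<-Add2  regs: r0:7,r1:Add2,r2:6,r3:5,r4:5,r5:11
  c6: issue MUL r2<-Mul1  regs: r0:7,r1:Add2,r2:Mul1,r3:5,r4:5,r5:11
  c7: CDB Add1=16; issue SUB r3<-Add1  regs: r0:7,r1:Add2,r2:Mul1,r3:Add1,r4:5,r5:11
  c8: CDB Add2=-6; issue MUL r2<-Mul2  regs: r0:7,r1:-6,r2:Mul2,r3:Add1,r4:5,r5:11
  c9: -  regs: r0:7,r1:-6,r2:Mul2,r3:Add1,r4:5,r5:11
  c10: CDB Mul1=35  regs: r0:7,r1:-6,r2:Mul2,r3:Add1,r4:5,r5:11
  c11: -  regs: r0:7,r1:-6,r2:Mul2,r3:Add1,r4:5,r5:11
  c12: -  regs: r0:7,r1:-6,r2:Mul2,r3:Add1,r4:5,r5:11
  c13: CDB Add1=30  regs: r0:7,r1:-6,r2:Mul2,r3:30,r4:5,r5:11
  c14: -  regs: r0:7,r1:-6,r2:Mul2,r3:30,r4:5,r5:11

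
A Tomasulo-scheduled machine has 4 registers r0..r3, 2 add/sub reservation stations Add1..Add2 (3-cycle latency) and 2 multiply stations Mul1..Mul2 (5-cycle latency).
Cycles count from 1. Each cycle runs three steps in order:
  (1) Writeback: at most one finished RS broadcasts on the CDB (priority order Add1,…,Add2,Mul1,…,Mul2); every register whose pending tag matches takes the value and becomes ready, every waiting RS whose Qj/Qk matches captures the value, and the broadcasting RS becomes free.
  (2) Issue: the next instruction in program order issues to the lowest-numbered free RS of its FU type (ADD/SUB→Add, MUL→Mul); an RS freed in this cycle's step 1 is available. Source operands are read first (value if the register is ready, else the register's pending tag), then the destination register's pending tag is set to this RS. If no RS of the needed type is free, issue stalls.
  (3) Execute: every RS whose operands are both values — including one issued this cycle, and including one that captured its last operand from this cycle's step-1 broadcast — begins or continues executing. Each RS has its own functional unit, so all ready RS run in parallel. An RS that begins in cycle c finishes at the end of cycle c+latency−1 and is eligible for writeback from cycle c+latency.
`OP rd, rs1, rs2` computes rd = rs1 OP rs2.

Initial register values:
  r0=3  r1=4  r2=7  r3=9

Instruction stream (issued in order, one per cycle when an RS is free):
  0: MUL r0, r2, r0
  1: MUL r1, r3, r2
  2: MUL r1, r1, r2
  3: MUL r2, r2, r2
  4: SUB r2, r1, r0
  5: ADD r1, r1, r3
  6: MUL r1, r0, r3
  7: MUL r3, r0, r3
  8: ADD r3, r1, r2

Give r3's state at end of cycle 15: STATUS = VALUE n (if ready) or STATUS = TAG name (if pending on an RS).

  c1: issue MUL r0<-Mul1  regs: r0:Mul1,r1:4,r2:7,r3:9
  c2: issue MUL r1<-Mul2  regs: r0:Mul1,r1:Mul2,r2:7,r3:9
  c3: stall  regs: r0:Mul1,r1:Mul2,r2:7,r3:9
  c4: stall  regs: r0:Mul1,r1:Mul2,r2:7,r3:9
  c5: stall  regs: r0:Mul1,r1:Mul2,r2:7,r3:9
  c6: CDB Mul1=21; issue MUL r1<-Mul1  regs: r0:21,r1:Mul1,r2:7,r3:9
  c7: CDB Mul2=63; issue MUL r2<-Mul2  regs: r0:21,r1:Mul1,r2:Mul2,r3:9
  c8: issue SUB r2<-Add1  regs: r0:21,r1:Mul1,r2:Add1,r3:9
  c9: issue ADD r1<-Add2  regs: r0:21,r1:Add2,r2:Add1,r3:9
  c10: stall  regs: r0:21,r1:Add2,r2:Add1,r3:9
  c11: stall  regs: r0:21,r1:Add2,r2:Add1,r3:9
  c12: CDB Mul1=441; issue MUL r1<-Mul1  regs: r0:21,r1:Mul1,r2:Add1,r3:9
  c13: CDB Mul2=49; issue MUL r3<-Mul2  regs: r0:21,r1:Mul1,r2:Add1,r3:Mul2
  c14: stall  regs: r0:21,r1:Mul1,r2:Add1,r3:Mul2
  c15: CDB Add1=420; issue ADD r3<-Add1  regs: r0:21,r1:Mul1,r2:420,r3:Add1

STATUS = TAG Add1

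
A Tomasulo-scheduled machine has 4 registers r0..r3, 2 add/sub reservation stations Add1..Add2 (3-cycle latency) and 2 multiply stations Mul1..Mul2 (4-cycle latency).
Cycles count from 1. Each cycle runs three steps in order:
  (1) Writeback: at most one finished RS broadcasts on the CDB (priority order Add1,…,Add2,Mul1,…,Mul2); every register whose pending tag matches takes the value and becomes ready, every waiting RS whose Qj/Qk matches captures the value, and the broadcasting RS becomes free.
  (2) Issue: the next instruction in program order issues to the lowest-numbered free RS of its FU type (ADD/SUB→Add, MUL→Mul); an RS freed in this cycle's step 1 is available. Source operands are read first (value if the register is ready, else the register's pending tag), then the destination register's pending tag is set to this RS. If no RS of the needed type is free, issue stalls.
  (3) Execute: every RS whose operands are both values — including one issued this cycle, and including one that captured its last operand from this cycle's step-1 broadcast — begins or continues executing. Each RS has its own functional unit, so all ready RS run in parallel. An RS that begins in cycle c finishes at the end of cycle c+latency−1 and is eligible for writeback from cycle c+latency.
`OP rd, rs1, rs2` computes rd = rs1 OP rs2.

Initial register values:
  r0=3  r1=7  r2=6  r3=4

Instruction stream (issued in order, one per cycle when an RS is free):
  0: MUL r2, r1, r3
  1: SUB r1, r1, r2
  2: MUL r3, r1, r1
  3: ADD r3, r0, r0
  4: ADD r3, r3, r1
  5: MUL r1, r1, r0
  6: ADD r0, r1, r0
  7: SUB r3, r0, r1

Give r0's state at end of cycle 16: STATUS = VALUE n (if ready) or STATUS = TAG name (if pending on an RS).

c1: issue MUL r2<-Mul1 | r0:3,r1:7,r2:Mul1,r3:4
c2: issue SUB r1<-Add1 | r0:3,r1:Add1,r2:Mul1,r3:4
c3: issue MUL r3<-Mul2 | r0:3,r1:Add1,r2:Mul1,r3:Mul2
c4: issue ADD r3<-Add2 | r0:3,r1:Add1,r2:Mul1,r3:Add2
c5: CDB Mul1=28; stall | r0:3,r1:Add1,r2:28,r3:Add2
c6: stall | r0:3,r1:Add1,r2:28,r3:Add2
c7: CDB Add2=6; issue ADD r3<-Add2 | r0:3,r1:Add1,r2:28,r3:Add2
c8: CDB Add1=-21; issue MUL r1<-Mul1 | r0:3,r1:Mul1,r2:28,r3:Add2
c9: issue ADD r0<-Add1 | r0:Add1,r1:Mul1,r2:28,r3:Add2
c10: stall | r0:Add1,r1:Mul1,r2:28,r3:Add2
c11: CDB Add2=-15; issue SUB r3<-Add2 | r0:Add1,r1:Mul1,r2:28,r3:Add2
c12: CDB Mul1=-63 | r0:Add1,r1:-63,r2:28,r3:Add2
c13: CDB Mul2=441 | r0:Add1,r1:-63,r2:28,r3:Add2
c14: - | r0:Add1,r1:-63,r2:28,r3:Add2
c15: CDB Add1=-60 | r0:-60,r1:-63,r2:28,r3:Add2
c16: - | r0:-60,r1:-63,r2:28,r3:Add2

STATUS = VALUE -60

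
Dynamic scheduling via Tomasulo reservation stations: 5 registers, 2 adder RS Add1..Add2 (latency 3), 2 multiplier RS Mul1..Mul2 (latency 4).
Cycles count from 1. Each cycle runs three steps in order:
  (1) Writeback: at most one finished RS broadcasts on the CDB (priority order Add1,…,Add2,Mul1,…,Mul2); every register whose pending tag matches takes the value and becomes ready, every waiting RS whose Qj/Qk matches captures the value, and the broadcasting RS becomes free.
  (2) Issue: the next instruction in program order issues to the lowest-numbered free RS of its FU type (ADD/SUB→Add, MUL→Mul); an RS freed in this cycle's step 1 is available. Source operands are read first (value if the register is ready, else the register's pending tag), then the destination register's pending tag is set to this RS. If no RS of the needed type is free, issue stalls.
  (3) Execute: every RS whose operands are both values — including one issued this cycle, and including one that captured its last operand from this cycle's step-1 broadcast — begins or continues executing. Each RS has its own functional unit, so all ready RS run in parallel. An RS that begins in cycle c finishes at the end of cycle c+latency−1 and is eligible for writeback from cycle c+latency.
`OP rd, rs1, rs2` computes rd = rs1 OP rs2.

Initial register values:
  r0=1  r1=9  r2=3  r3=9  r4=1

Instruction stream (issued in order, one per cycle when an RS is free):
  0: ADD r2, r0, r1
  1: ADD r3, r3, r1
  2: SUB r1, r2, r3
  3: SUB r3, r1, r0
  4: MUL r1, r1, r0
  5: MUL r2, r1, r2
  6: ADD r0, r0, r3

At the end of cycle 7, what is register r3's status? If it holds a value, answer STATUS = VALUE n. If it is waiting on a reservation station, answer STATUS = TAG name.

STATUS = TAG Add2

cycle 1: issue ADD r2<-Add1 // r0:1,r1:9,r2:Add1,r3:9,r4:1
cycle 2: issue ADD r3<-Add2 // r0:1,r1:9,r2:Add1,r3:Add2,r4:1
cycle 3: stall // r0:1,r1:9,r2:Add1,r3:Add2,r4:1
cycle 4: CDB Add1=10; issue SUB r1<-Add1 // r0:1,r1:Add1,r2:10,r3:Add2,r4:1
cycle 5: CDB Add2=18; issue SUB r3<-Add2 // r0:1,r1:Add1,r2:10,r3:Add2,r4:1
cycle 6: issue MUL r1<-Mul1 // r0:1,r1:Mul1,r2:10,r3:Add2,r4:1
cycle 7: issue MUL r2<-Mul2 // r0:1,r1:Mul1,r2:Mul2,r3:Add2,r4:1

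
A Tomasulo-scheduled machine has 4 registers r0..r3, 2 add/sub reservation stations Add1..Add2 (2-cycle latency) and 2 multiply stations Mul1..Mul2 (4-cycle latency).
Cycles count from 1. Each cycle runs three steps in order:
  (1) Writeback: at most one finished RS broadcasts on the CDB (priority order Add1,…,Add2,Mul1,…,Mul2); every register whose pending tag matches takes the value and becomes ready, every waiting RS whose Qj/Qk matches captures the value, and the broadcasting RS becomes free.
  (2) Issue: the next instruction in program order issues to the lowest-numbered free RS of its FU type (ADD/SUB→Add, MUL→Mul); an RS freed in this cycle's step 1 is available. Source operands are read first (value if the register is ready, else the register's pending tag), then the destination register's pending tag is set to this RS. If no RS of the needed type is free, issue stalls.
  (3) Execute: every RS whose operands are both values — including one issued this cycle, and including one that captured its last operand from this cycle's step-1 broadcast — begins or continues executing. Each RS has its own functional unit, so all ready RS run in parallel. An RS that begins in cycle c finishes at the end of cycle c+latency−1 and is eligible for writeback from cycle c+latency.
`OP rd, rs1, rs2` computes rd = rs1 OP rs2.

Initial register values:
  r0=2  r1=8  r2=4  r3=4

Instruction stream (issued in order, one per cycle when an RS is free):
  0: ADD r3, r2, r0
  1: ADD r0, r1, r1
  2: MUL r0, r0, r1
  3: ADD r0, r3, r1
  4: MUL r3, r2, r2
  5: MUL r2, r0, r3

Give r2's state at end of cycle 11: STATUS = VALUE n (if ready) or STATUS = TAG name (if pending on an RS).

  c1: issue ADD r3<-Add1  regs: r0:2,r1:8,r2:4,r3:Add1
  c2: issue ADD r0<-Add2  regs: r0:Add2,r1:8,r2:4,r3:Add1
  c3: CDB Add1=6; issue MUL r0<-Mul1  regs: r0:Mul1,r1:8,r2:4,r3:6
  c4: CDB Add2=16; issue ADD r0<-Add1  regs: r0:Add1,r1:8,r2:4,r3:6
  c5: issue MUL r3<-Mul2  regs: r0:Add1,r1:8,r2:4,r3:Mul2
  c6: CDB Add1=14; stall  regs: r0:14,r1:8,r2:4,r3:Mul2
  c7: stall  regs: r0:14,r1:8,r2:4,r3:Mul2
  c8: CDB Mul1=128; issue MUL r2<-Mul1  regs: r0:14,r1:8,r2:Mul1,r3:Mul2
  c9: CDB Mul2=16  regs: r0:14,r1:8,r2:Mul1,r3:16
  c10: -  regs: r0:14,r1:8,r2:Mul1,r3:16
  c11: -  regs: r0:14,r1:8,r2:Mul1,r3:16

STATUS = TAG Mul1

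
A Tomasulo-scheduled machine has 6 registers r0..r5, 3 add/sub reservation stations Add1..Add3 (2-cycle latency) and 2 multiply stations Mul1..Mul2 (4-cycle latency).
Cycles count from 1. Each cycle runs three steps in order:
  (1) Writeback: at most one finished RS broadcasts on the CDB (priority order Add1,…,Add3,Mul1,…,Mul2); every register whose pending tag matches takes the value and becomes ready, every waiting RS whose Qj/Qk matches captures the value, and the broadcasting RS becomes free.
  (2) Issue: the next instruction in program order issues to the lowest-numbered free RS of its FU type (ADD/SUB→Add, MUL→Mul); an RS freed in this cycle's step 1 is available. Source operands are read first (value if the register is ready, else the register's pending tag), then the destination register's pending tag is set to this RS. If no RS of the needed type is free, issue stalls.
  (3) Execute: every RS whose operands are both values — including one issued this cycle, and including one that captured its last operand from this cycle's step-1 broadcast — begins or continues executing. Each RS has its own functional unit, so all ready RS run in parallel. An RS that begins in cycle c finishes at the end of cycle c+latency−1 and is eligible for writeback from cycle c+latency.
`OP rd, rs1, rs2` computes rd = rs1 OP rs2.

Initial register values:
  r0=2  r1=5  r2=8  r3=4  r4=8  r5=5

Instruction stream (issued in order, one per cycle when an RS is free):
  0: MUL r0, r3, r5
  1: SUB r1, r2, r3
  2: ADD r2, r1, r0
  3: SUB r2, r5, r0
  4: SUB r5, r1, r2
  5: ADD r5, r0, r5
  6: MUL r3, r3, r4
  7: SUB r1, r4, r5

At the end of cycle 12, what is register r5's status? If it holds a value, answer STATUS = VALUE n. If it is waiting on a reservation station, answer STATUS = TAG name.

STATUS = VALUE 39

c1: issue MUL r0<-Mul1 | r0:Mul1,r1:5,r2:8,r3:4,r4:8,r5:5
c2: issue SUB r1<-Add1 | r0:Mul1,r1:Add1,r2:8,r3:4,r4:8,r5:5
c3: issue ADD r2<-Add2 | r0:Mul1,r1:Add1,r2:Add2,r3:4,r4:8,r5:5
c4: CDB Add1=4; issue SUB r2<-Add1 | r0:Mul1,r1:4,r2:Add1,r3:4,r4:8,r5:5
c5: CDB Mul1=20; issue SUB r5<-Add3 | r0:20,r1:4,r2:Add1,r3:4,r4:8,r5:Add3
c6: stall | r0:20,r1:4,r2:Add1,r3:4,r4:8,r5:Add3
c7: CDB Add1=-15; issue ADD r5<-Add1 | r0:20,r1:4,r2:-15,r3:4,r4:8,r5:Add1
c8: CDB Add2=24; issue MUL r3<-Mul1 | r0:20,r1:4,r2:-15,r3:Mul1,r4:8,r5:Add1
c9: CDB Add3=19; issue SUB r1<-Add2 | r0:20,r1:Add2,r2:-15,r3:Mul1,r4:8,r5:Add1
c10: - | r0:20,r1:Add2,r2:-15,r3:Mul1,r4:8,r5:Add1
c11: CDB Add1=39 | r0:20,r1:Add2,r2:-15,r3:Mul1,r4:8,r5:39
c12: CDB Mul1=32 | r0:20,r1:Add2,r2:-15,r3:32,r4:8,r5:39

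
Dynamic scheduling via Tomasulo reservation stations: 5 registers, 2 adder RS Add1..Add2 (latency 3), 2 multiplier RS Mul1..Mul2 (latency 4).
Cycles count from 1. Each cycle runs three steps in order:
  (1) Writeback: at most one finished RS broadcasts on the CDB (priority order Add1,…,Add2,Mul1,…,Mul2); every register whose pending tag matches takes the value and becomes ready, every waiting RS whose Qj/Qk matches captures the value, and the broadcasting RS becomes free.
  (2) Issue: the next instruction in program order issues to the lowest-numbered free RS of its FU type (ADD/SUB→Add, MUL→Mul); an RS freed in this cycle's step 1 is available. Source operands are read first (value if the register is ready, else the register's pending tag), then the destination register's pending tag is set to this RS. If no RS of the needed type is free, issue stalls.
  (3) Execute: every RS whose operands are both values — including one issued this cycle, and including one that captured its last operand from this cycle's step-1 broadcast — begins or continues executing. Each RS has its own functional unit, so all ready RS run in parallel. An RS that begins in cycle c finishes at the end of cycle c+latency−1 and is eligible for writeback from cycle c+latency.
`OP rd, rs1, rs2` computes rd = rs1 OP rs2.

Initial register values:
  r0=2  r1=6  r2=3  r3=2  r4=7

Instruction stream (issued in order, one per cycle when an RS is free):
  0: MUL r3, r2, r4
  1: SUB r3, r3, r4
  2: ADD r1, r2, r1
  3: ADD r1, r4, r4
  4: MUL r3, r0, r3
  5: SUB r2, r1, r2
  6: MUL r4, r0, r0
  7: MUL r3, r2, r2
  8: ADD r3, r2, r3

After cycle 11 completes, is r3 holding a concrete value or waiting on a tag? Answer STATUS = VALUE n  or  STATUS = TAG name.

  c1: issue MUL r3<-Mul1  regs: r0:2,r1:6,r2:3,r3:Mul1,r4:7
  c2: issue SUB r3<-Add1  regs: r0:2,r1:6,r2:3,r3:Add1,r4:7
  c3: issue ADD r1<-Add2  regs: r0:2,r1:Add2,r2:3,r3:Add1,r4:7
  c4: stall  regs: r0:2,r1:Add2,r2:3,r3:Add1,r4:7
  c5: CDB Mul1=21; stall  regs: r0:2,r1:Add2,r2:3,r3:Add1,r4:7
  c6: CDB Add2=9; issue ADD r1<-Add2  regs: r0:2,r1:Add2,r2:3,r3:Add1,r4:7
  c7: issue MUL r3<-Mul1  regs: r0:2,r1:Add2,r2:3,r3:Mul1,r4:7
  c8: CDB Add1=14; issue SUB r2<-Add1  regs: r0:2,r1:Add2,r2:Add1,r3:Mul1,r4:7
  c9: CDB Add2=14; issue MUL r4<-Mul2  regs: r0:2,r1:14,r2:Add1,r3:Mul1,r4:Mul2
  c10: stall  regs: r0:2,r1:14,r2:Add1,r3:Mul1,r4:Mul2
  c11: stall  regs: r0:2,r1:14,r2:Add1,r3:Mul1,r4:Mul2

STATUS = TAG Mul1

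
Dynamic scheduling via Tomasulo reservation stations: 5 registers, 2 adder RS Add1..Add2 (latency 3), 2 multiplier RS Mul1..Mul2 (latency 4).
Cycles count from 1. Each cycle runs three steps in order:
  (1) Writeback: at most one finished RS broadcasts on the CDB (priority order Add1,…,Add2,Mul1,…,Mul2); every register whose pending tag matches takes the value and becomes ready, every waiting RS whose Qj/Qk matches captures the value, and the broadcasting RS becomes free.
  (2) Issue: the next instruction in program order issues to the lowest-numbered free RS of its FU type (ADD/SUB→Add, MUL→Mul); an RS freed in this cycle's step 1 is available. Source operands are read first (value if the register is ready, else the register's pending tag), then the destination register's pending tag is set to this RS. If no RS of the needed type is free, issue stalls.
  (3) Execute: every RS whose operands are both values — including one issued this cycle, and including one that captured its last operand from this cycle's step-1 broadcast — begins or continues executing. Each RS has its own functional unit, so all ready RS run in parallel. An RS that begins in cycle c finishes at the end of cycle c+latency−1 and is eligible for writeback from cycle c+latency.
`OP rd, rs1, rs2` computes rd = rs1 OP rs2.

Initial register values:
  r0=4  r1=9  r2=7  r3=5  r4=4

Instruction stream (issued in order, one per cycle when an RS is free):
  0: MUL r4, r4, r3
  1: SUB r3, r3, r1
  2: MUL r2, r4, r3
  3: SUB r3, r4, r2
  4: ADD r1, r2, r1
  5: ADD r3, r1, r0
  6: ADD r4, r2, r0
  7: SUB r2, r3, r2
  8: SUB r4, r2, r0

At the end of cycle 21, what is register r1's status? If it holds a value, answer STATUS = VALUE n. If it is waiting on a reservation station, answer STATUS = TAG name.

STATUS = VALUE -71

  c1: issue MUL r4<-Mul1  regs: r0:4,r1:9,r2:7,r3:5,r4:Mul1
  c2: issue SUB r3<-Add1  regs: r0:4,r1:9,r2:7,r3:Add1,r4:Mul1
  c3: issue MUL r2<-Mul2  regs: r0:4,r1:9,r2:Mul2,r3:Add1,r4:Mul1
  c4: issue SUB r3<-Add2  regs: r0:4,r1:9,r2:Mul2,r3:Add2,r4:Mul1
  c5: CDB Add1=-4; issue ADD r1<-Add1  regs: r0:4,r1:Add1,r2:Mul2,r3:Add2,r4:Mul1
  c6: CDB Mul1=20; stall  regs: r0:4,r1:Add1,r2:Mul2,r3:Add2,r4:20
  c7: stall  regs: r0:4,r1:Add1,r2:Mul2,r3:Add2,r4:20
  c8: stall  regs: r0:4,r1:Add1,r2:Mul2,r3:Add2,r4:20
  c9: stall  regs: r0:4,r1:Add1,r2:Mul2,r3:Add2,r4:20
  c10: CDB Mul2=-80; stall  regs: r0:4,r1:Add1,r2:-80,r3:Add2,r4:20
  c11: stall  regs: r0:4,r1:Add1,r2:-80,r3:Add2,r4:20
  c12: stall  regs: r0:4,r1:Add1,r2:-80,r3:Add2,r4:20
  c13: CDB Add1=-71; issue ADD r3<-Add1  regs: r0:4,r1:-71,r2:-80,r3:Add1,r4:20
  c14: CDB Add2=100; issue ADD r4<-Add2  regs: r0:4,r1:-71,r2:-80,r3:Add1,r4:Add2
  c15: stall  regs: r0:4,r1:-71,r2:-80,r3:Add1,r4:Add2
  c16: CDB Add1=-67; issue SUB r2<-Add1  regs: r0:4,r1:-71,r2:Add1,r3:-67,r4:Add2
  c17: CDB Add2=-76; issue SUB r4<-Add2  regs: r0:4,r1:-71,r2:Add1,r3:-67,r4:Add2
  c18: -  regs: r0:4,r1:-71,r2:Add1,r3:-67,r4:Add2
  c19: CDB Add1=13  regs: r0:4,r1:-71,r2:13,r3:-67,r4:Add2
  c20: -  regs: r0:4,r1:-71,r2:13,r3:-67,r4:Add2
  c21: -  regs: r0:4,r1:-71,r2:13,r3:-67,r4:Add2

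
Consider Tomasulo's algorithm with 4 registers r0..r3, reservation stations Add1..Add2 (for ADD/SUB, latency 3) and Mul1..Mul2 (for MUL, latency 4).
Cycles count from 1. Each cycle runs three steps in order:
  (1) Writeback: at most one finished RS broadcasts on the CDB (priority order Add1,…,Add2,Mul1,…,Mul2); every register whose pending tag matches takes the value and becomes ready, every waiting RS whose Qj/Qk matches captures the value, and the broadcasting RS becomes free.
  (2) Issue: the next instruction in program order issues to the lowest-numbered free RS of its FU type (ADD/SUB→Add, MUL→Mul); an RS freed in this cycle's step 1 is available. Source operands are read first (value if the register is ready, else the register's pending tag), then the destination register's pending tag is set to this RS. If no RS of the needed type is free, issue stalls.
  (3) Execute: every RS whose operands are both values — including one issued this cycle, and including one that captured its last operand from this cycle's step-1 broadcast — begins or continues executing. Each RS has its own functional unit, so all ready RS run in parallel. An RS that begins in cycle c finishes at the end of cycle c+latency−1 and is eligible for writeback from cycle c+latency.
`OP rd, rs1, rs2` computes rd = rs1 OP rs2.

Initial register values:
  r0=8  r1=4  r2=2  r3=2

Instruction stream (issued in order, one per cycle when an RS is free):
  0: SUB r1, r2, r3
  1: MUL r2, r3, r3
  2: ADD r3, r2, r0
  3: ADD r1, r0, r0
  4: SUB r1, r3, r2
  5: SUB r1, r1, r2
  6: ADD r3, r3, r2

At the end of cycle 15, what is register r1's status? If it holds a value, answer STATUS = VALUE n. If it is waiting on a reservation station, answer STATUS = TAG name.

STATUS = TAG Add2

c1: issue SUB r1<-Add1 | r0:8,r1:Add1,r2:2,r3:2
c2: issue MUL r2<-Mul1 | r0:8,r1:Add1,r2:Mul1,r3:2
c3: issue ADD r3<-Add2 | r0:8,r1:Add1,r2:Mul1,r3:Add2
c4: CDB Add1=0; issue ADD r1<-Add1 | r0:8,r1:Add1,r2:Mul1,r3:Add2
c5: stall | r0:8,r1:Add1,r2:Mul1,r3:Add2
c6: CDB Mul1=4; stall | r0:8,r1:Add1,r2:4,r3:Add2
c7: CDB Add1=16; issue SUB r1<-Add1 | r0:8,r1:Add1,r2:4,r3:Add2
c8: stall | r0:8,r1:Add1,r2:4,r3:Add2
c9: CDB Add2=12; issue SUB r1<-Add2 | r0:8,r1:Add2,r2:4,r3:12
c10: stall | r0:8,r1:Add2,r2:4,r3:12
c11: stall | r0:8,r1:Add2,r2:4,r3:12
c12: CDB Add1=8; issue ADD r3<-Add1 | r0:8,r1:Add2,r2:4,r3:Add1
c13: - | r0:8,r1:Add2,r2:4,r3:Add1
c14: - | r0:8,r1:Add2,r2:4,r3:Add1
c15: CDB Add1=16 | r0:8,r1:Add2,r2:4,r3:16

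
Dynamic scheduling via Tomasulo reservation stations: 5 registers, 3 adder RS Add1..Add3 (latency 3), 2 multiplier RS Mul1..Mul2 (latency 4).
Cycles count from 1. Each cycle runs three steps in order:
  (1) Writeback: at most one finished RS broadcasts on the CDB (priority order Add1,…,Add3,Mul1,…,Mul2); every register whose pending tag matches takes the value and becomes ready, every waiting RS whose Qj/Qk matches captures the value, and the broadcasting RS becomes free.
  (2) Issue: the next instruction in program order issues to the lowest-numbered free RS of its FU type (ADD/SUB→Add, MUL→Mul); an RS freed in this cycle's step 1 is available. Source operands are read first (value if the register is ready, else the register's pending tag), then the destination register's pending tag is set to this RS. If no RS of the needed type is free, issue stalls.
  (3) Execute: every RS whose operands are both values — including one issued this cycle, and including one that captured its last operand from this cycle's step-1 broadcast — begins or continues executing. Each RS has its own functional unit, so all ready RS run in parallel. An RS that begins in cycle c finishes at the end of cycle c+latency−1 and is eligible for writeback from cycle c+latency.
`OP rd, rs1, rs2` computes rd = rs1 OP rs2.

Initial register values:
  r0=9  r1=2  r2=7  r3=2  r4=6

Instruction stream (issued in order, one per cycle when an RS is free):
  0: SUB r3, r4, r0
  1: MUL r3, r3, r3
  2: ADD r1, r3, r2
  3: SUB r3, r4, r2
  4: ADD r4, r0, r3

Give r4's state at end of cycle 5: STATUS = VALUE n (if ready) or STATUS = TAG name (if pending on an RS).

STATUS = TAG Add3

cycle 1: issue SUB r3<-Add1 // r0:9,r1:2,r2:7,r3:Add1,r4:6
cycle 2: issue MUL r3<-Mul1 // r0:9,r1:2,r2:7,r3:Mul1,r4:6
cycle 3: issue ADD r1<-Add2 // r0:9,r1:Add2,r2:7,r3:Mul1,r4:6
cycle 4: CDB Add1=-3; issue SUB r3<-Add1 // r0:9,r1:Add2,r2:7,r3:Add1,r4:6
cycle 5: issue ADD r4<-Add3 // r0:9,r1:Add2,r2:7,r3:Add1,r4:Add3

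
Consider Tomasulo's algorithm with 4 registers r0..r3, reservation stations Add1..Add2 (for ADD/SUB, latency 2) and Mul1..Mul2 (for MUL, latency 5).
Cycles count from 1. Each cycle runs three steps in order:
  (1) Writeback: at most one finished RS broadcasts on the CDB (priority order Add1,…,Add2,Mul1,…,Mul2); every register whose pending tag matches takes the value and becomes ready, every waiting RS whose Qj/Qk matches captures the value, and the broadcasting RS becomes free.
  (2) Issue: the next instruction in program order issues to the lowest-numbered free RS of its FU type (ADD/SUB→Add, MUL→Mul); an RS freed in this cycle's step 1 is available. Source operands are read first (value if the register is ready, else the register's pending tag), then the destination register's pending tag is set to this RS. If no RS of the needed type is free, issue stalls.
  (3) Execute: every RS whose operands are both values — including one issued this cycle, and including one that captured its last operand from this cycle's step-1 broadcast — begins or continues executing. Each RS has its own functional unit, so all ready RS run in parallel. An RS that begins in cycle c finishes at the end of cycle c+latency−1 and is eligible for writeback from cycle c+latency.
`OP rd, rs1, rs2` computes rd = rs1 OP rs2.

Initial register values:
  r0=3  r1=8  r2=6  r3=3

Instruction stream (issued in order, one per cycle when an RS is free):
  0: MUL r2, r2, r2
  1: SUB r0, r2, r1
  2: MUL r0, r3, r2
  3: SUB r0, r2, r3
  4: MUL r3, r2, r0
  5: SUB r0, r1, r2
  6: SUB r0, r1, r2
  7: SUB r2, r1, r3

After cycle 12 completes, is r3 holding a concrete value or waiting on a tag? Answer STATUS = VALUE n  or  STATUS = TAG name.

STATUS = TAG Mul1

c1: issue MUL r2<-Mul1 | r0:3,r1:8,r2:Mul1,r3:3
c2: issue SUB r0<-Add1 | r0:Add1,r1:8,r2:Mul1,r3:3
c3: issue MUL r0<-Mul2 | r0:Mul2,r1:8,r2:Mul1,r3:3
c4: issue SUB r0<-Add2 | r0:Add2,r1:8,r2:Mul1,r3:3
c5: stall | r0:Add2,r1:8,r2:Mul1,r3:3
c6: CDB Mul1=36; issue MUL r3<-Mul1 | r0:Add2,r1:8,r2:36,r3:Mul1
c7: stall | r0:Add2,r1:8,r2:36,r3:Mul1
c8: CDB Add1=28; issue SUB r0<-Add1 | r0:Add1,r1:8,r2:36,r3:Mul1
c9: CDB Add2=33; issue SUB r0<-Add2 | r0:Add2,r1:8,r2:36,r3:Mul1
c10: CDB Add1=-28; issue SUB r2<-Add1 | r0:Add2,r1:8,r2:Add1,r3:Mul1
c11: CDB Add2=-28 | r0:-28,r1:8,r2:Add1,r3:Mul1
c12: CDB Mul2=108 | r0:-28,r1:8,r2:Add1,r3:Mul1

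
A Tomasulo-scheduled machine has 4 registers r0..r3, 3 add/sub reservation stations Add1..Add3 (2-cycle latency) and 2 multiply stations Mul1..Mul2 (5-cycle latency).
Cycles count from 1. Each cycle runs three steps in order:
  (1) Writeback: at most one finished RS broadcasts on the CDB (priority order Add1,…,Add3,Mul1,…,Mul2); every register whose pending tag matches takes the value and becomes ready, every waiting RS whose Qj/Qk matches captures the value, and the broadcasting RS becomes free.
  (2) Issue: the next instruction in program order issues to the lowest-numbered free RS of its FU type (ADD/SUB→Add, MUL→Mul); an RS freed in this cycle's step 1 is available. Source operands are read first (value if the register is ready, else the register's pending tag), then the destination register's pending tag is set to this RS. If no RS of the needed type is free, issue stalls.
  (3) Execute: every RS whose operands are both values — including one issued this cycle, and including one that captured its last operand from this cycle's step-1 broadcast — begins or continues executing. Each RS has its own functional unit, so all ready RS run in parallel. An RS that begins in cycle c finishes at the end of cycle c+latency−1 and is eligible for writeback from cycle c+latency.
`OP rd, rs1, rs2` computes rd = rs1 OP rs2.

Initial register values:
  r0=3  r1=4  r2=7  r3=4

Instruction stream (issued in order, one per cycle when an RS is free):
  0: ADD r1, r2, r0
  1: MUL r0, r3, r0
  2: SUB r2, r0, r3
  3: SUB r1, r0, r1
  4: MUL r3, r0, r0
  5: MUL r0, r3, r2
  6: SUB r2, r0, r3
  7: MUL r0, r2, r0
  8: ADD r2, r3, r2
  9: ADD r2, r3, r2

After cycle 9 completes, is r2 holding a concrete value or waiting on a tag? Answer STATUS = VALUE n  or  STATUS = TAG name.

STATUS = TAG Add3

  c1: issue ADD r1<-Add1  regs: r0:3,r1:Add1,r2:7,r3:4
  c2: issue MUL r0<-Mul1  regs: r0:Mul1,r1:Add1,r2:7,r3:4
  c3: CDB Add1=10; issue SUB r2<-Add1  regs: r0:Mul1,r1:10,r2:Add1,r3:4
  c4: issue SUB r1<-Add2  regs: r0:Mul1,r1:Add2,r2:Add1,r3:4
  c5: issue MUL r3<-Mul2  regs: r0:Mul1,r1:Add2,r2:Add1,r3:Mul2
  c6: stall  regs: r0:Mul1,r1:Add2,r2:Add1,r3:Mul2
  c7: CDB Mul1=12; issue MUL r0<-Mul1  regs: r0:Mul1,r1:Add2,r2:Add1,r3:Mul2
  c8: issue SUB r2<-Add3  regs: r0:Mul1,r1:Add2,r2:Add3,r3:Mul2
  c9: CDB Add1=8; stall  regs: r0:Mul1,r1:Add2,r2:Add3,r3:Mul2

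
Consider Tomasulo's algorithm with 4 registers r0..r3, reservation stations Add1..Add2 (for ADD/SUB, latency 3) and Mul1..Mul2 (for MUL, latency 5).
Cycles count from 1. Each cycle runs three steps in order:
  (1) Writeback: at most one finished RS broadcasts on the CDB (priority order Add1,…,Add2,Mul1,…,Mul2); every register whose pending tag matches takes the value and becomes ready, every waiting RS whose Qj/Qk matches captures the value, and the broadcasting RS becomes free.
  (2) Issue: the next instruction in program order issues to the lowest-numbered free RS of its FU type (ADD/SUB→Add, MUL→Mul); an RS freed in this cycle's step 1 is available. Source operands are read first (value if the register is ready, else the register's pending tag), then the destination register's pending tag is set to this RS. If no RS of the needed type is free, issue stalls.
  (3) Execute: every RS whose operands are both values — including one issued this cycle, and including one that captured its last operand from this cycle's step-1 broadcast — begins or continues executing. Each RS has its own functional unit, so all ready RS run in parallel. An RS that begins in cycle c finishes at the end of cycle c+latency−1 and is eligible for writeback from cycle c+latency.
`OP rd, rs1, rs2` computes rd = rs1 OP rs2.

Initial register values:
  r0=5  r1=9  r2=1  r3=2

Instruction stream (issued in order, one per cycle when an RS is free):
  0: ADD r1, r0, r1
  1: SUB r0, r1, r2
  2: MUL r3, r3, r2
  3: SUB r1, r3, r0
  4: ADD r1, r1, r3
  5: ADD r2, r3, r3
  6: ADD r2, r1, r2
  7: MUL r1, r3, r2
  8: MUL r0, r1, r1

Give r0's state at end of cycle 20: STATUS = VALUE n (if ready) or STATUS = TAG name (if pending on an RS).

STATUS = TAG Mul2

c1: issue ADD r1<-Add1 | r0:5,r1:Add1,r2:1,r3:2
c2: issue SUB r0<-Add2 | r0:Add2,r1:Add1,r2:1,r3:2
c3: issue MUL r3<-Mul1 | r0:Add2,r1:Add1,r2:1,r3:Mul1
c4: CDB Add1=14; issue SUB r1<-Add1 | r0:Add2,r1:Add1,r2:1,r3:Mul1
c5: stall | r0:Add2,r1:Add1,r2:1,r3:Mul1
c6: stall | r0:Add2,r1:Add1,r2:1,r3:Mul1
c7: CDB Add2=13; issue ADD r1<-Add2 | r0:13,r1:Add2,r2:1,r3:Mul1
c8: CDB Mul1=2; stall | r0:13,r1:Add2,r2:1,r3:2
c9: stall | r0:13,r1:Add2,r2:1,r3:2
c10: stall | r0:13,r1:Add2,r2:1,r3:2
c11: CDB Add1=-11; issue ADD r2<-Add1 | r0:13,r1:Add2,r2:Add1,r3:2
c12: stall | r0:13,r1:Add2,r2:Add1,r3:2
c13: stall | r0:13,r1:Add2,r2:Add1,r3:2
c14: CDB Add1=4; issue ADD r2<-Add1 | r0:13,r1:Add2,r2:Add1,r3:2
c15: CDB Add2=-9; issue MUL r1<-Mul1 | r0:13,r1:Mul1,r2:Add1,r3:2
c16: issue MUL r0<-Mul2 | r0:Mul2,r1:Mul1,r2:Add1,r3:2
c17: - | r0:Mul2,r1:Mul1,r2:Add1,r3:2
c18: CDB Add1=-5 | r0:Mul2,r1:Mul1,r2:-5,r3:2
c19: - | r0:Mul2,r1:Mul1,r2:-5,r3:2
c20: - | r0:Mul2,r1:Mul1,r2:-5,r3:2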